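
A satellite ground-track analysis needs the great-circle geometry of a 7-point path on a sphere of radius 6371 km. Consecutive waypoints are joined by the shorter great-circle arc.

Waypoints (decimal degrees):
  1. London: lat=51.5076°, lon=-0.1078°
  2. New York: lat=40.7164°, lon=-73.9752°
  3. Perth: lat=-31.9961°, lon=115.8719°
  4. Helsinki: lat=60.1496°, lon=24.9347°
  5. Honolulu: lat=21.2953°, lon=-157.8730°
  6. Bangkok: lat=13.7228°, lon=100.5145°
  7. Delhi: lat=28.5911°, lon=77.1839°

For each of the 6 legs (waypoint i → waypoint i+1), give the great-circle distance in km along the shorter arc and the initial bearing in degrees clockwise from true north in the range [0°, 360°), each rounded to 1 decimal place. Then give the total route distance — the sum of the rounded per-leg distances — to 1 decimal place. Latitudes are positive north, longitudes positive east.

Leg 1: φ1=0.8989772, φ2=0.7106352, Δφ=-0.1883420, Δλ=-1.2892293 rad; a=sin²(Δφ/2)+cosφ1·cosφ2·sin²(Δλ/2)=0.1791782044; c=2·atan2(√a, √(1-a))=0.874157102; dist=6371·c=5569.255 ≈ 5569.3 km; running total=5569.3 km
Leg 1 bearing: y=sinΔλ·cosφ2=-0.72810059, x=cosφ1·sinφ2-sinφ1·cosφ2·cosΔλ=0.24117012; θ=atan2(y, x)=-71.6735° <0 so +360° → 288.3265° ≈ 288.3°
Leg 2: φ1=0.7106352, φ2=-0.5584373, Δφ=-1.2690725, Δλ=3.3134570 rad; a=sin²(Δφ/2)+cosφ1·cosφ2·sin²(Δλ/2)=0.9894851124; c=2·atan2(√a, √(1-a))=2.936147284; dist=6371·c=18706.194 ≈ 18706.2 km; running total=24275.5 km
Leg 2 bearing: y=sinΔλ·cosφ2=-0.14503893, x=cosφ1·sinφ2-sinφ1·cosφ2·cosΔλ=0.14346083; θ=atan2(y, x)=-45.3134° <0 so +360° → 314.6866° ≈ 314.7°
Leg 3: φ1=-0.5584373, φ2=1.0498086, Δφ=1.6082459, Δλ=-1.5871536 rad; a=sin²(Δφ/2)+cosφ1·cosφ2·sin²(Δλ/2)=0.7332340888; c=2·atan2(√a, √(1-a))=2.056090037; dist=6371·c=13099.3496 ≈ 13099.3 km; running total=37374.8 km
Leg 3 bearing: y=sinΔλ·cosφ2=-0.49767051, x=cosφ1·sinφ2-sinφ1·cosφ2·cosΔλ=0.73125338; θ=atan2(y, x)=-34.2381° <0 so +360° → 325.7619° ≈ 325.8°
Leg 4: φ1=1.0498086, φ2=0.3716731, Δφ=-0.6781355, Δλ=-3.1905963 rad; a=sin²(Δφ/2)+cosφ1·cosφ2·sin²(Δλ/2)=0.5741018754; c=2·atan2(√a, √(1-a))=1.719548044; dist=6371·c=10955.241 ≈ 10955.2 km; running total=48330.0 km
Leg 4 bearing: y=sinΔλ·cosφ2=0.04563942, x=cosφ1·sinφ2-sinφ1·cosφ2·cosΔλ=0.98790318; θ=atan2(y, x)=2.6451° ≈ 2.6°
Leg 5: φ1=0.3716731, φ2=0.2395080, Δφ=-0.1321651, Δλ=4.5097126 rad; a=sin²(Δφ/2)+cosφ1·cosφ2·sin²(Δλ/2)=0.5480200031; c=2·atan2(√a, √(1-a))=1.666984590; dist=6371·c=10620.359 ≈ 10620.4 km; running total=58950.4 km
Leg 5 bearing: y=sinΔλ·cosφ2=-0.95157044, x=cosφ1·sinφ2-sinφ1·cosφ2·cosΔλ=0.29204455; θ=atan2(y, x)=-72.9383° <0 so +360° → 287.0617° ≈ 287.1°
Leg 6: φ1=0.2395080, φ2=0.4990088, Δφ=0.2595008, Δλ=-0.4071958 rad; a=sin²(Δφ/2)+cosφ1·cosφ2·sin²(Δλ/2)=0.0516133882; c=2·atan2(√a, √(1-a))=0.458373884; dist=6371·c=2920.300 ≈ 2920.3 km; running total=61870.7 km
Leg 6 bearing: y=sinΔλ·cosφ2=-0.34774228, x=cosφ1·sinφ2-sinφ1·cosφ2·cosΔλ=0.27362949; θ=atan2(y, x)=-51.8017° <0 so +360° → 308.1983° ≈ 308.2°

Leg 1: dist=5569.3 km, bearing=288.3°
Leg 2: dist=18706.2 km, bearing=314.7°
Leg 3: dist=13099.3 km, bearing=325.8°
Leg 4: dist=10955.2 km, bearing=2.6°
Leg 5: dist=10620.4 km, bearing=287.1°
Leg 6: dist=2920.3 km, bearing=308.2°
Total: 61870.7 km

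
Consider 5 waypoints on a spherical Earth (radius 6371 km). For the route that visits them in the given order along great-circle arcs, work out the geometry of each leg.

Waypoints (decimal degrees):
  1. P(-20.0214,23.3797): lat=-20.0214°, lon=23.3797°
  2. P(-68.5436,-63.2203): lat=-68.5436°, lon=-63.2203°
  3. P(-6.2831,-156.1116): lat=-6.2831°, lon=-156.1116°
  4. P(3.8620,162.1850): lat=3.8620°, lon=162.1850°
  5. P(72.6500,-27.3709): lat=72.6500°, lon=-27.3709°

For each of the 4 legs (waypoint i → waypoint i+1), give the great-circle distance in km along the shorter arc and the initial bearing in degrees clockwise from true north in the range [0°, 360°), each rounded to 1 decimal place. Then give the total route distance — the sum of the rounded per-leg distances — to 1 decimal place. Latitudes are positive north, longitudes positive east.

Leg 1: φ1=-0.3494394, φ2=-1.1963115, Δφ=-0.8468722, Δλ=-1.5114551 rad; a=sin²(Δφ/2)+cosφ1·cosφ2·sin²(Δλ/2)=0.3304868677; c=2·atan2(√a, √(1-a))=1.224914656; dist=6371·c=7803.931 ≈ 7803.9 km; running total=7803.9 km
Leg 1 bearing: y=sinΔλ·cosφ2=-0.36514925, x=cosφ1·sinφ2-sinφ1·cosφ2·cosΔλ=-0.86702204; θ=atan2(y, x)=-157.1614° <0 so +360° → 202.8386° ≈ 202.8°
Leg 2: φ1=-1.1963115, φ2=-0.1096608, Δφ=1.0866507, Δλ=-1.6212590 rad; a=sin²(Δφ/2)+cosφ1·cosφ2·sin²(Δλ/2)=0.4582419028; c=2·atan2(√a, √(1-a))=1.487182740; dist=6371·c=9474.841 ≈ 9474.8 km; running total=17278.7 km
Leg 2 bearing: y=sinΔλ·cosφ2=-0.99272795, x=cosφ1·sinφ2-sinφ1·cosφ2·cosΔλ=-0.08669634; θ=atan2(y, x)=-94.9911° <0 so +360° → 265.0089° ≈ 265.0°
Leg 3: φ1=-0.1096608, φ2=0.0674046, Δφ=0.1770654, Δλ=5.5553237 rad; a=sin²(Δφ/2)+cosφ1·cosφ2·sin²(Δλ/2)=0.1334711863; c=2·atan2(√a, √(1-a))=0.747989789; dist=6371·c=4765.443 ≈ 4765.4 km; running total=22044.1 km
Leg 3 bearing: y=sinΔλ·cosφ2=-0.66376393, x=cosφ1·sinφ2-sinφ1·cosφ2·cosΔλ=0.14847207; θ=atan2(y, x)=-77.3915° <0 so +360° → 282.6085° ≈ 282.6°
Leg 4: φ1=0.0674046, φ2=1.2679817, Δφ=1.2005771, Δλ=-3.3083746 rad; a=sin²(Δφ/2)+cosφ1·cosφ2·sin²(Δλ/2)=0.6145566002; c=2·atan2(√a, √(1-a))=1.801962879; dist=6371·c=11480.305 ≈ 11480.3 km; running total=33524.4 km
Leg 4 bearing: y=sinΔλ·cosφ2=0.04950544, x=cosφ1·sinφ2-sinφ1·cosφ2·cosΔλ=0.97214009; θ=atan2(y, x)=2.9152° ≈ 2.9°

Leg 1: dist=7803.9 km, bearing=202.8°
Leg 2: dist=9474.8 km, bearing=265.0°
Leg 3: dist=4765.4 km, bearing=282.6°
Leg 4: dist=11480.3 km, bearing=2.9°
Total: 33524.4 km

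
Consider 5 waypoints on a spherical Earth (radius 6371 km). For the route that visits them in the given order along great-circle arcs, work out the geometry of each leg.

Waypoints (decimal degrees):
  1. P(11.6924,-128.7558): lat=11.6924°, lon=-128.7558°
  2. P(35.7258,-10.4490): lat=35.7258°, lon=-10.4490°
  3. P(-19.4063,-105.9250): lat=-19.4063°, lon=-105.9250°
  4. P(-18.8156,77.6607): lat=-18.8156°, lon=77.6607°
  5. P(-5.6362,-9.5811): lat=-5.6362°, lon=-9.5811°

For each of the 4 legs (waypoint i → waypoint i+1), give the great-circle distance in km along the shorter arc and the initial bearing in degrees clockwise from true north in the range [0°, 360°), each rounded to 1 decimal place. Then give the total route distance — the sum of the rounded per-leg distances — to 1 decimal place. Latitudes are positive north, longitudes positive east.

Leg 1: φ1=0.2040709, φ2=0.6235328, Δφ=0.4194620, Δλ=2.0648432 rad; a=sin²(Δφ/2)+cosφ1·cosφ2·sin²(Δλ/2)=0.6293191879; c=2·atan2(√a, √(1-a))=1.832408677; dist=6371·c=11674.276 ≈ 11674.3 km; running total=11674.3 km
Leg 1 bearing: y=sinΔλ·cosφ2=0.71474404, x=cosφ1·sinφ2-sinφ1·cosφ2·cosΔλ=0.64980547; θ=atan2(y, x)=47.7246° ≈ 47.7°
Leg 2: φ1=0.6235328, φ2=-0.3387038, Δφ=-0.9622367, Δλ=-1.6663706 rad; a=sin²(Δφ/2)+cosφ1·cosφ2·sin²(Δλ/2)=0.6335406737; c=2·atan2(√a, √(1-a))=1.841159409; dist=6371·c=11730.027 ≈ 11730.0 km; running total=23404.3 km
Leg 2 bearing: y=sinΔλ·cosφ2=-0.93888167, x=cosφ1·sinφ2-sinφ1·cosφ2·cosΔλ=-0.21718370; θ=atan2(y, x)=-103.0247° <0 so +360° → 256.9753° ≈ 257.0°
Leg 3: φ1=-0.3387038, φ2=-0.3283942, Δφ=0.0103097, Δλ=3.2041749 rad; a=sin²(Δφ/2)+cosφ1·cosφ2·sin²(Δλ/2)=0.8919363611; c=2·atan2(√a, √(1-a))=2.471674876; dist=6371·c=15747.041 ≈ 15747.0 km; running total=39151.3 km
Leg 3 bearing: y=sinΔλ·cosφ2=-0.05919931, x=cosφ1·sinφ2-sinφ1·cosφ2·cosΔλ=-0.61809303; θ=atan2(y, x)=-174.5291° <0 so +360° → 185.4709° ≈ 185.5°
Leg 4: φ1=-0.3283942, φ2=-0.0983702, Δφ=0.2300239, Δλ=-1.5226567 rad; a=sin²(Δφ/2)+cosφ1·cosφ2·sin²(Δλ/2)=0.4614975402; c=2·atan2(√a, √(1-a))=1.493715100; dist=6371·c=9516.459 ≈ 9516.5 km; running total=48667.8 km
Leg 4 bearing: y=sinΔλ·cosφ2=-0.99401266, x=cosφ1·sinφ2-sinφ1·cosφ2·cosΔλ=-0.07751824; θ=atan2(y, x)=-94.4592° <0 so +360° → 265.5408° ≈ 265.5°

Leg 1: dist=11674.3 km, bearing=47.7°
Leg 2: dist=11730.0 km, bearing=257.0°
Leg 3: dist=15747.0 km, bearing=185.5°
Leg 4: dist=9516.5 km, bearing=265.5°
Total: 48667.8 km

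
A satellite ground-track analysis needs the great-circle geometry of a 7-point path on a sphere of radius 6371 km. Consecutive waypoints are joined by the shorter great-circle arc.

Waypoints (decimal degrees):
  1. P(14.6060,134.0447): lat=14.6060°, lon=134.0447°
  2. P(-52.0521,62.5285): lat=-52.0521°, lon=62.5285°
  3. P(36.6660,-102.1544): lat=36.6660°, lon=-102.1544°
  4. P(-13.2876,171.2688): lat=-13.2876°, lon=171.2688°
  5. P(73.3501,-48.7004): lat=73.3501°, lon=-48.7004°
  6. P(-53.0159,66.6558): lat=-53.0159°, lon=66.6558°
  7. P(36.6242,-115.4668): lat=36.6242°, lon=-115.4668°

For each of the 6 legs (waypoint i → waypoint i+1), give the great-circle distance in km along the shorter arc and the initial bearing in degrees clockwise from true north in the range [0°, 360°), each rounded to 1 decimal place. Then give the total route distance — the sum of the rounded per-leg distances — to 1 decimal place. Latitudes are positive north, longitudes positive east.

Leg 1: dist=10072.5 km, bearing=215.7°
Leg 2: dist=17924.4 km, bearing=221.1°
Leg 3: dist=10585.8 km, bearing=257.3°
Leg 4: dist=12867.0 km, bearing=11.8°
Leg 5: dist=16351.0 km, bearing=88.1°
Leg 6: dist=18184.9 km, bearing=174.0°
Total: 85985.6 km

Leg 1: φ1=0.2549228, φ2=-0.9084805, Δφ=-1.1634033, Δλ=-1.2481932 rad; a=sin²(Δφ/2)+cosφ1·cosφ2·sin²(Δλ/2)=0.5050974811; c=2·atan2(√a, √(1-a))=1.580991466; dist=6371·c=10072.497 ≈ 10072.5 km; running total=10072.5 km
Leg 1 bearing: y=sinΔλ·cosφ2=-0.58322172, x=cosφ1·sinφ2-sinφ1·cosφ2·cosΔλ=-0.81224903; θ=atan2(y, x)=-144.3204° <0 so +360° → 215.6796° ≈ 215.7°
Leg 2: φ1=-0.9084805, φ2=0.6399424, Δφ=1.5484230, Δλ=-2.8742588 rad; a=sin²(Δφ/2)+cosφ1·cosφ2·sin²(Δλ/2)=0.9733191622; c=2·atan2(√a, √(1-a))=2.813436822; dist=6371·c=17924.406 ≈ 17924.4 km; running total=27996.9 km
Leg 2 bearing: y=sinΔλ·cosφ2=-0.21189143, x=cosφ1·sinφ2-sinφ1·cosφ2·cosΔλ=-0.24285367; θ=atan2(y, x)=-138.8951° <0 so +360° → 221.1049° ≈ 221.1°
Leg 3: φ1=0.6399424, φ2=-0.2319124, Δφ=-0.8718548, Δλ=4.7721351 rad; a=sin²(Δφ/2)+cosφ1·cosφ2·sin²(Δλ/2)=0.5453174197; c=2·atan2(√a, √(1-a))=1.661555716; dist=6371·c=10585.771 ≈ 10585.8 km; running total=38582.7 km
Leg 3 bearing: y=sinΔλ·cosφ2=-0.97149214, x=cosφ1·sinφ2-sinφ1·cosφ2·cosΔλ=-0.21906244; θ=atan2(y, x)=-102.7071° <0 so +360° → 257.2929° ≈ 257.3°
Leg 4: φ1=-0.2319124, φ2=1.2802008, Δφ=1.5121131, Δλ=-3.8391868 rad; a=sin²(Δφ/2)+cosφ1·cosφ2·sin²(Δλ/2)=0.7169561500; c=2·atan2(√a, √(1-a))=2.019626978; dist=6371·c=12867.043 ≈ 12867.0 km; running total=51449.7 km
Leg 4 bearing: y=sinΔλ·cosφ2=0.18405534, x=cosφ1·sinφ2-sinφ1·cosφ2·cosΔλ=0.88195450; θ=atan2(y, x)=11.7879° ≈ 11.8°
Leg 5: φ1=1.2802008, φ2=-0.9253020, Δφ=-2.2055028, Δλ=2.0133455 rad; a=sin²(Δφ/2)+cosφ1·cosφ2·sin²(Δλ/2)=0.9195640122; c=2·atan2(√a, √(1-a))=2.566474470; dist=6371·c=16351.009 ≈ 16351.0 km; running total=67800.7 km
Leg 5 bearing: y=sinΔλ·cosφ2=0.54363763, x=cosφ1·sinφ2-sinφ1·cosφ2·cosΔλ=0.01795232; θ=atan2(y, x)=88.1086° ≈ 88.1°
Leg 6: φ1=-0.9253020, φ2=0.6392129, Δφ=1.5645149, Δλ=-3.1786390 rad; a=sin²(Δφ/2)+cosφ1·cosφ2·sin²(Δλ/2)=0.9795117927; c=2·atan2(√a, √(1-a))=2.854331943; dist=6371·c=18184.949 ≈ 18184.9 km; running total=85985.6 km
Leg 6 bearing: y=sinΔλ·cosφ2=0.02972533, x=cosφ1·sinφ2-sinφ1·cosφ2·cosΔλ=-0.28176261; θ=atan2(y, x)=173.9777° ≈ 174.0°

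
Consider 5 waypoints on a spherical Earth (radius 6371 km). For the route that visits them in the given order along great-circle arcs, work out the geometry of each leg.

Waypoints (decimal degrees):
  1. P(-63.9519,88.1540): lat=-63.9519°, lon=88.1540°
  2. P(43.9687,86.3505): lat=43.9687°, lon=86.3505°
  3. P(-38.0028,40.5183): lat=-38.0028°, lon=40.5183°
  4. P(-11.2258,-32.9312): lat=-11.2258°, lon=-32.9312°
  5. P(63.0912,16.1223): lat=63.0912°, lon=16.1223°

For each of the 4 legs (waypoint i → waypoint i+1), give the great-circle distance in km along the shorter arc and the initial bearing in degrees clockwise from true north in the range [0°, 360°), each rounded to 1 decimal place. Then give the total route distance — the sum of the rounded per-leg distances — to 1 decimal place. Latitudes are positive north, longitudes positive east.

Leg 1: dist=12001.3 km, bearing=358.6°
Leg 2: dist=10213.4 km, bearing=214.4°
Leg 3: dist=7797.1 km, bearing=271.1°
Leg 4: dist=9258.4 km, bearing=20.1°
Total: 39270.2 km

Leg 1: φ1=-1.1161712, φ2=0.7673986, Δφ=1.8835698, Δλ=-0.0314770 rad; a=sin²(Δφ/2)+cosφ1·cosφ2·sin²(Δλ/2)=0.6539276446; c=2·atan2(√a, √(1-a))=1.883734345; dist=6371·c=12001.272 ≈ 12001.3 km; running total=12001.3 km
Leg 1 bearing: y=sinΔλ·cosφ2=-0.02265087, x=cosφ1·sinφ2-sinφ1·cosφ2·cosΔλ=0.95116353; θ=atan2(y, x)=-1.3642° <0 so +360° → 358.6358° ≈ 358.6°
Leg 2: φ1=0.7673986, φ2=-0.6632740, Δφ=-1.4306726, Δλ=-0.7999228 rad; a=sin²(Δφ/2)+cosφ1·cosφ2·sin²(Δλ/2)=0.5161540375; c=2·atan2(√a, √(1-a))=1.603110025; dist=6371·c=10213.414 ≈ 10213.4 km; running total=22214.7 km
Leg 2 bearing: y=sinΔλ·cosφ2=-0.56522034, x=cosφ1·sinφ2-sinφ1·cosφ2·cosΔλ=-0.82430707; θ=atan2(y, x)=-145.5619° <0 so +360° → 214.4381° ≈ 214.4°
Leg 3: φ1=-0.6632740, φ2=-0.1959272, Δφ=0.4673468, Δλ=-1.2819356 rad; a=sin²(Δφ/2)+cosφ1·cosφ2·sin²(Δλ/2)=0.3299840357; c=2·atan2(√a, √(1-a))=1.223845478; dist=6371·c=7797.120 ≈ 7797.1 km; running total=30011.8 km
Leg 3 bearing: y=sinΔλ·cosφ2=-0.94022930, x=cosφ1·sinφ2-sinφ1·cosφ2·cosΔλ=0.01863193; θ=atan2(y, x)=-88.8648° <0 so +360° → 271.1352° ≈ 271.1°
Leg 4: φ1=-0.1959272, φ2=1.1011492, Δφ=1.2970763, Δλ=0.8561451 rad; a=sin²(Δφ/2)+cosφ1·cosφ2·sin²(Δλ/2)=0.4413389948; c=2·atan2(√a, √(1-a))=1.453203490; dist=6371·c=9258.359 ≈ 9258.4 km; running total=39270.2 km
Leg 4 bearing: y=sinΔλ·cosφ2=0.34183727, x=cosφ1·sinφ2-sinφ1·cosφ2·cosΔλ=0.93240701; θ=atan2(y, x)=20.1338° ≈ 20.1°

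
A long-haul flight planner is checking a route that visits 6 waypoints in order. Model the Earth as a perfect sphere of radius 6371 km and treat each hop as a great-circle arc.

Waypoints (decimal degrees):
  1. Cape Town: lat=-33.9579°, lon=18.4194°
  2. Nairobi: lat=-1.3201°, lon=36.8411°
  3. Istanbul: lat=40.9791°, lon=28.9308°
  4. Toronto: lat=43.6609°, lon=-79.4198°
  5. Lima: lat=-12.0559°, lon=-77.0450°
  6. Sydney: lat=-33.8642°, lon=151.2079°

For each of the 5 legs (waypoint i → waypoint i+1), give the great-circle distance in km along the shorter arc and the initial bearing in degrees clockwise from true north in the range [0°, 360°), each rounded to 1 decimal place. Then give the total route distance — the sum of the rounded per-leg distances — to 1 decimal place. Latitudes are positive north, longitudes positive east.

Leg 1: dist=4103.9 km, bearing=31.7°
Leg 2: dist=4771.0 km, bearing=351.2°
Leg 3: dist=8194.2 km, bearing=314.3°
Leg 4: dist=6200.1 km, bearing=177.2°
Leg 5: dist=12799.3 km, bearing=223.2°
Total: 36068.5 km

Leg 1: φ1=-0.5926772, φ2=-0.0230401, Δφ=0.5696371, Δλ=0.3215193 rad; a=sin²(Δφ/2)+cosφ1·cosφ2·sin²(Δλ/2)=0.1001979340; c=2·atan2(√a, √(1-a))=0.644160599; dist=6371·c=4103.947 ≈ 4103.9 km; running total=4103.9 km
Leg 1 bearing: y=sinΔλ·cosφ2=0.31592452, x=cosφ1·sinφ2-sinφ1·cosφ2·cosΔλ=0.51071022; θ=atan2(y, x)=31.7409° ≈ 31.7°
Leg 2: φ1=-0.0230401, φ2=0.7152202, Δφ=0.7382603, Δλ=-0.1380608 rad; a=sin²(Δφ/2)+cosφ1·cosφ2·sin²(Δλ/2)=0.1337705684; c=2·atan2(√a, √(1-a))=0.748869692; dist=6371·c=4771.049 ≈ 4771.0 km; running total=8874.9 km
Leg 2 bearing: y=sinΔλ·cosφ2=-0.10389803, x=cosφ1·sinφ2-sinφ1·cosφ2·cosΔλ=0.67283669; θ=atan2(y, x)=-8.7782° <0 so +360° → 351.2218° ≈ 351.2°
Leg 3: φ1=0.7152202, φ2=0.7620265, Δφ=0.0468062, Δλ=-1.8910747 rad; a=sin²(Δφ/2)+cosφ1·cosφ2·sin²(Δλ/2)=0.3596009599; c=2·atan2(√a, √(1-a))=1.286170783; dist=6371·c=8194.194 ≈ 8194.2 km; running total=17069.1 km
Leg 3 bearing: y=sinΔλ·cosφ2=-0.68665002, x=cosφ1·sinφ2-sinφ1·cosφ2·cosΔλ=0.67057005; θ=atan2(y, x)=-45.6788° <0 so +360° → 314.3212° ≈ 314.3°
Leg 4: φ1=0.7620265, φ2=-0.2104151, Δφ=-0.9724416, Δλ=0.0414481 rad; a=sin²(Δφ/2)+cosφ1·cosφ2·sin²(Δλ/2)=0.2186619102; c=2·atan2(√a, √(1-a))=0.973176808; dist=6371·c=6200.109 ≈ 6200.1 km; running total=23269.2 km
Leg 4 bearing: y=sinΔλ·cosφ2=0.04052231, x=cosφ1·sinφ2-sinφ1·cosφ2·cosΔλ=-0.82568363; θ=atan2(y, x)=177.1903° ≈ 177.2°
Leg 5: φ1=-0.2104151, φ2=-0.5910418, Δφ=-0.3806266, Δλ=3.9837646 rad; a=sin²(Δφ/2)+cosφ1·cosφ2·sin²(Δλ/2)=0.7121552821; c=2·atan2(√a, √(1-a))=2.008996704; dist=6371·c=12799.318 ≈ 12799.3 km; running total=36068.5 km
Leg 5 bearing: y=sinΔλ·cosφ2=-0.61952465, x=cosφ1·sinφ2-sinφ1·cosφ2·cosΔλ=-0.66041635; θ=atan2(y, x)=-136.8299° <0 so +360° → 223.1701° ≈ 223.2°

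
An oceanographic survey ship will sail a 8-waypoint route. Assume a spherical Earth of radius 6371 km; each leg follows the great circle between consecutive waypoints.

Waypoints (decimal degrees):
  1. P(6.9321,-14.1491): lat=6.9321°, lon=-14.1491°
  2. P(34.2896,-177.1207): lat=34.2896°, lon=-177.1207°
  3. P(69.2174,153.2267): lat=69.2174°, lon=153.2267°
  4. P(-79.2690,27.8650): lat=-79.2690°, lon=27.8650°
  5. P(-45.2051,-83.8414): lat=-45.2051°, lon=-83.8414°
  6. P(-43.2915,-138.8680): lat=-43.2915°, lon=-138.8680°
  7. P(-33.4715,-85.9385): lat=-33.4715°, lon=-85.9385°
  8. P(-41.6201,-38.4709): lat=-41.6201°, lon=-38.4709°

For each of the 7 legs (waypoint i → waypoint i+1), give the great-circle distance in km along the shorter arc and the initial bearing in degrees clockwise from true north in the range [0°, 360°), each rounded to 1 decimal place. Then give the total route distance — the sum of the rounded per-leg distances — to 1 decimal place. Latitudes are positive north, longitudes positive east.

Leg 1: dist=15093.9 km, bearing=339.7°
Leg 2: dist=4292.5 km, bearing=343.7°
Leg 3: dist=18136.0 km, bearing=211.5°
Leg 4: dist=5510.4 km, bearing=239.3°
Leg 5: dist=4301.9 km, bearing=252.6°
Leg 6: dist=4660.3 km, bearing=94.9°
Leg 7: dist=4226.9 km, bearing=116.6°
Total: 56221.9 km

Leg 1: φ1=0.1209880, φ2=0.5984664, Δφ=0.4774785, Δλ=-2.8443910 rad; a=sin²(Δφ/2)+cosφ1·cosφ2·sin²(Δλ/2)=0.8581046489; c=2·atan2(√a, √(1-a))=2.369151699; dist=6371·c=15093.865 ≈ 15093.9 km; running total=15093.9 km
Leg 1 bearing: y=sinΔλ·cosφ2=-0.24194927, x=cosφ1·sinφ2-sinφ1·cosφ2·cosΔλ=0.65460277; θ=atan2(y, x)=-20.2849° <0 so +360° → 339.7151° ≈ 339.7°
Leg 2: φ1=0.5984664, φ2=1.2080715, Δφ=0.6096051, Δλ=5.7656498 rad; a=sin²(Δφ/2)+cosφ1·cosφ2·sin²(Δλ/2)=0.1092585415; c=2·atan2(√a, √(1-a))=0.673757286; dist=6371·c=4292.508 ≈ 4292.5 km; running total=19386.4 km
Leg 2 bearing: y=sinΔλ·cosφ2=-0.17554512, x=cosφ1·sinφ2-sinφ1·cosφ2·cosΔλ=0.59872227; θ=atan2(y, x)=-16.3411° <0 so +360° → 343.6589° ≈ 343.7°
Leg 3: φ1=1.2080715, φ2=-1.3835050, Δφ=-2.5915766, Δλ=-2.1879744 rad; a=sin²(Δφ/2)+cosφ1·cosφ2·sin²(Δλ/2)=0.9784095754; c=2·atan2(√a, √(1-a))=2.846651160; dist=6371·c=18136.015 ≈ 18136.0 km; running total=37522.4 km
Leg 3 bearing: y=sinΔλ·cosφ2=-0.15184742, x=cosφ1·sinφ2-sinφ1·cosφ2·cosΔλ=-0.24786987; θ=atan2(y, x)=-148.5080° <0 so +360° → 211.4920° ≈ 211.5°
Leg 4: φ1=-1.3835050, φ2=-0.7889778, Δφ=0.5945272, Δλ=-1.9496445 rad; a=sin²(Δφ/2)+cosφ1·cosφ2·sin²(Δλ/2)=0.1756485623; c=2·atan2(√a, √(1-a))=0.864917537; dist=6371·c=5510.390 ≈ 5510.4 km; running total=43032.8 km
Leg 4 bearing: y=sinΔλ·cosφ2=-0.65461081, x=cosφ1·sinφ2-sinφ1·cosφ2·cosΔλ=-0.38816140; θ=atan2(y, x)=-120.6665° <0 so +360° → 239.3335° ≈ 239.3°
Leg 5: φ1=-0.7889778, φ2=-0.7555792, Δφ=0.0333986, Δλ=-0.9603953 rad; a=sin²(Δφ/2)+cosφ1·cosφ2·sin²(Δλ/2)=0.1097197522; c=2·atan2(√a, √(1-a))=0.675234333; dist=6371·c=4301.918 ≈ 4301.9 km; running total=47334.7 km
Leg 5 bearing: y=sinΔλ·cosφ2=-0.59643364, x=cosφ1·sinφ2-sinφ1·cosφ2·cosΔλ=-0.18706210; θ=atan2(y, x)=-107.4132° <0 so +360° → 252.5868° ≈ 252.6°
Leg 6: φ1=-0.7555792, φ2=-0.5841879, Δφ=0.1713913, Δλ=0.9237940 rad; a=sin²(Δφ/2)+cosφ1·cosφ2·sin²(Δλ/2)=0.1279093876; c=2·atan2(√a, √(1-a))=0.731488076; dist=6371·c=4660.311 ≈ 4660.3 km; running total=51995.0 km
Leg 6 bearing: y=sinΔλ·cosφ2=0.66557180, x=cosφ1·sinφ2-sinφ1·cosφ2·cosΔλ=-0.05664347; θ=atan2(y, x)=94.8644° ≈ 94.9°
Leg 7: φ1=-0.5841879, φ2=-0.7264078, Δφ=-0.1422199, Δλ=0.8284659 rad; a=sin²(Δφ/2)+cosφ1·cosφ2·sin²(Δλ/2)=0.1060673572; c=2·atan2(√a, √(1-a))=0.663461359; dist=6371·c=4226.912 ≈ 4226.9 km; running total=56221.9 km
Leg 7 bearing: y=sinΔλ·cosφ2=0.55087714, x=cosφ1·sinφ2-sinφ1·cosφ2·cosΔλ=-0.27532284; θ=atan2(y, x)=116.5554° ≈ 116.6°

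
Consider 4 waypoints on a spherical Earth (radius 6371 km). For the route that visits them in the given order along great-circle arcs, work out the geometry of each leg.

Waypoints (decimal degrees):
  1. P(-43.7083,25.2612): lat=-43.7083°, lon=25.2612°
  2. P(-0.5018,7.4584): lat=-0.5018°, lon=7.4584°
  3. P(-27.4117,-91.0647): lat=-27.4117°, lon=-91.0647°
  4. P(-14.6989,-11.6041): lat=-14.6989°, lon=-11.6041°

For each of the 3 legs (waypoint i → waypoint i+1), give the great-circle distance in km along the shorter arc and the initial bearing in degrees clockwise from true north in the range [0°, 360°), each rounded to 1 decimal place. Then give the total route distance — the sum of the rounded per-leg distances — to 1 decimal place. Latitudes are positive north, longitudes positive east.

Leg 1: φ1=-0.7628537, φ2=-0.0087581, Δφ=0.7540957, Δλ=-0.3107175 rad; a=sin²(Δφ/2)+cosφ1·cosφ2·sin²(Δλ/2)=0.1528612969; c=2·atan2(√a, √(1-a))=0.803380923; dist=6371·c=5118.340 ≈ 5118.3 km; running total=5118.3 km
Leg 1 bearing: y=sinΔλ·cosφ2=-0.30573011, x=cosφ1·sinφ2-sinφ1·cosφ2·cosΔλ=0.65154277; θ=atan2(y, x)=-25.1379° <0 so +360° → 334.8621° ≈ 334.9°
Leg 2: φ1=-0.0087581, φ2=-0.4784244, Δφ=-0.4696664, Δλ=-1.7195525 rad; a=sin²(Δφ/2)+cosφ1·cosφ2·sin²(Δλ/2)=0.5637652488; c=2·atan2(√a, √(1-a))=1.698675072; dist=6371·c=10822.259 ≈ 10822.3 km; running total=15940.6 km
Leg 2 bearing: y=sinΔλ·cosφ2=-0.87791757, x=cosφ1·sinφ2-sinφ1·cosφ2·cosΔλ=-0.46151568; θ=atan2(y, x)=-117.7306° <0 so +360° → 242.2694° ≈ 242.3°
Leg 3: φ1=-0.4784244, φ2=-0.2565442, Δφ=0.2218802, Δλ=1.3868491 rad; a=sin²(Δφ/2)+cosφ1·cosφ2·sin²(Δλ/2)=0.3630613622; c=2·atan2(√a, √(1-a))=1.293374177; dist=6371·c=8240.087 ≈ 8240.1 km; running total=24180.7 km
Leg 3 bearing: y=sinΔλ·cosφ2=0.95095412, x=cosφ1·sinφ2-sinφ1·cosφ2·cosΔλ=-0.14379676; θ=atan2(y, x)=98.5987° ≈ 98.6°

Leg 1: dist=5118.3 km, bearing=334.9°
Leg 2: dist=10822.3 km, bearing=242.3°
Leg 3: dist=8240.1 km, bearing=98.6°
Total: 24180.7 km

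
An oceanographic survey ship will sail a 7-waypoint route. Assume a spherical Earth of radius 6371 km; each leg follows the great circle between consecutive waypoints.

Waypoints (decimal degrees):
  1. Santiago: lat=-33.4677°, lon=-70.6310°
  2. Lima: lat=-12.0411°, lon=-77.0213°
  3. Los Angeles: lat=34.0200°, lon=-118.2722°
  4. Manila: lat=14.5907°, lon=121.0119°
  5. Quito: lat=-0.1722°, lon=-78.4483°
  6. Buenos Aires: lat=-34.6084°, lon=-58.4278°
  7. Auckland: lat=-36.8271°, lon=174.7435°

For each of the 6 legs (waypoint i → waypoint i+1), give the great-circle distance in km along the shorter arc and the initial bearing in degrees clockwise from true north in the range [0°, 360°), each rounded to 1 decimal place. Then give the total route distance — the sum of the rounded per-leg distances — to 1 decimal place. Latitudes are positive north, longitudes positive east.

Leg 1: φ1=-0.5841216, φ2=-0.2101568, Δφ=0.3739647, Δλ=-0.1115318 rad; a=sin²(Δφ/2)+cosφ1·cosφ2·sin²(Δλ/2)=0.0370913482; c=2·atan2(√a, √(1-a))=0.387604085; dist=6371·c=2469.426 ≈ 2469.4 km; running total=2469.4 km
Leg 1 bearing: y=sinΔλ·cosφ2=-0.10885187, x=cosφ1·sinφ2-sinφ1·cosφ2·cosΔλ=0.36195799; θ=atan2(y, x)=-16.7376° <0 so +360° → 343.2624° ≈ 343.3°
Leg 2: φ1=-0.2101568, φ2=0.5937610, Δφ=0.8039179, Δλ=-0.7199640 rad; a=sin²(Δφ/2)+cosφ1·cosφ2·sin²(Δλ/2)=0.2536388695; c=2·atan2(√a, √(1-a))=1.055580970; dist=6371·c=6725.106 ≈ 6725.1 km; running total=9194.5 km
Leg 2 bearing: y=sinΔλ·cosφ2=-0.54650351, x=cosφ1·sinφ2-sinφ1·cosφ2·cosΔλ=0.67716962; θ=atan2(y, x)=-38.9049° <0 so +360° → 321.0951° ≈ 321.1°
Leg 3: φ1=0.5937610, φ2=0.2546558, Δφ=-0.3391053, Δλ=4.1762954 rad; a=sin²(Δφ/2)+cosφ1·cosφ2·sin²(Δλ/2)=0.6343818216; c=2·atan2(√a, √(1-a))=1.842905543; dist=6371·c=11741.151 ≈ 11741.2 km; running total=20935.7 km
Leg 3 bearing: y=sinΔλ·cosφ2=-0.83198496, x=cosφ1·sinφ2-sinφ1·cosφ2·cosΔλ=0.48535259; θ=atan2(y, x)=-59.7421° <0 so +360° → 300.2579° ≈ 300.3°
Leg 4: φ1=0.2546558, φ2=-0.0030055, Δφ=-0.2576612, Δλ=-3.4812372 rad; a=sin²(Δφ/2)+cosφ1·cosφ2·sin²(Δλ/2)=0.9566092693; c=2·atan2(√a, √(1-a))=2.721910596; dist=6371·c=17341.292 ≈ 17341.3 km; running total=38277.0 km
Leg 4 bearing: y=sinΔλ·cosφ2=0.33315048, x=cosφ1·sinφ2-sinφ1·cosφ2·cosΔλ=0.23461172; θ=atan2(y, x)=54.8460° ≈ 54.8°
Leg 5: φ1=-0.0030055, φ2=-0.6040305, Δφ=-0.6010251, Δλ=0.3494236 rad; a=sin²(Δφ/2)+cosφ1·cosφ2·sin²(Δλ/2)=0.1124901687; c=2·atan2(√a, √(1-a))=0.684050118; dist=6371·c=4358.083 ≈ 4358.1 km; running total=42635.1 km
Leg 5 bearing: y=sinΔλ·cosφ2=0.28177745, x=cosφ1·sinφ2-sinφ1·cosφ2·cosΔλ=-0.56563769; θ=atan2(y, x)=153.5194° ≈ 153.5°
Leg 6: φ1=-0.6040305, φ2=-0.6427541, Δφ=-0.0387236, Δλ=4.0696069 rad; a=sin²(Δφ/2)+cosφ1·cosφ2·sin²(Δλ/2)=0.5272342397; c=2·atan2(√a, √(1-a))=1.625291775; dist=6371·c=10354.734 ≈ 10354.7 km; running total=52989.8 km
Leg 6 bearing: y=sinΔλ·cosφ2=-0.64070353, x=cosφ1·sinφ2-sinφ1·cosφ2·cosΔλ=-0.76585389; θ=atan2(y, x)=-140.0846° <0 so +360° → 219.9154° ≈ 219.9°

Leg 1: dist=2469.4 km, bearing=343.3°
Leg 2: dist=6725.1 km, bearing=321.1°
Leg 3: dist=11741.2 km, bearing=300.3°
Leg 4: dist=17341.3 km, bearing=54.8°
Leg 5: dist=4358.1 km, bearing=153.5°
Leg 6: dist=10354.7 km, bearing=219.9°
Total: 52989.8 km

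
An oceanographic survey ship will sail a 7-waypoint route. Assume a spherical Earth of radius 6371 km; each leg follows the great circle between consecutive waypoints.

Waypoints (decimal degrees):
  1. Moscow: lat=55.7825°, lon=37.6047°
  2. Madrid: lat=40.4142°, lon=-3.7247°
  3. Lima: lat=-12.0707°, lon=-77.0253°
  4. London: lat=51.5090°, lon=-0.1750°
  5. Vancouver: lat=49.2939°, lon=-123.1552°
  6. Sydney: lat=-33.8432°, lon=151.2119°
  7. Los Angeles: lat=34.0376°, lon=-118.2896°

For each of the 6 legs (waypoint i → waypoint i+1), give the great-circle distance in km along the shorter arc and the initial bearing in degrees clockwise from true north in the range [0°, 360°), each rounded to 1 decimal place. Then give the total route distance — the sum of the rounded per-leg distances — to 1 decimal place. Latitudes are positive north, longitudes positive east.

Leg 1: dist=3441.7 km, bearing=257.9°
Leg 2: dist=9507.7 km, bearing=250.0°
Leg 3: dist=10168.2 km, bearing=37.3°
Leg 4: dist=7576.5 km, bearing=323.9°
Leg 5: dist=12497.4 km, bearing=243.6°
Leg 6: dist=12067.4 km, bearing=60.9°
Total: 55258.9 km

Leg 1: φ1=0.9735883, φ2=0.7053609, Δφ=-0.2682274, Δλ=-0.7213341 rad; a=sin²(Δφ/2)+cosφ1·cosφ2·sin²(Δλ/2)=0.0711995663; c=2·atan2(√a, √(1-a))=0.540209663; dist=6371·c=3441.676 ≈ 3441.7 km; running total=3441.7 km
Leg 1 bearing: y=sinΔλ·cosφ2=-0.50280396, x=cosφ1·sinφ2-sinφ1·cosφ2·cosΔλ=-0.10820779; θ=atan2(y, x)=-102.1453° <0 so +360° → 257.8547° ≈ 257.9°
Leg 2: φ1=0.7053609, φ2=-0.2106735, Δφ=-0.9160343, Δλ=-1.2793368 rad; a=sin²(Δφ/2)+cosφ1·cosφ2·sin²(Δλ/2)=0.4608141512; c=2·atan2(√a, √(1-a))=1.492344178; dist=6371·c=9507.725 ≈ 9507.7 km; running total=12949.4 km
Leg 2 bearing: y=sinΔλ·cosφ2=-0.93664827, x=cosφ1·sinφ2-sinφ1·cosφ2·cosΔλ=-0.34139111; θ=atan2(y, x)=-110.0259° <0 so +360° → 249.9741° ≈ 250.0°
Leg 3: φ1=-0.2106735, φ2=0.8990016, Δφ=1.1096751, Δλ=1.3412908 rad; a=sin²(Δφ/2)+cosφ1·cosφ2·sin²(Δλ/2)=0.5126085909; c=2·atan2(√a, √(1-a))=1.596016182; dist=6371·c=10168.219 ≈ 10168.2 km; running total=23117.6 km
Leg 3 bearing: y=sinΔλ·cosφ2=0.60607196, x=cosφ1·sinφ2-sinφ1·cosφ2·cosΔλ=0.79500998; θ=atan2(y, x)=37.3199° ≈ 37.3°
Leg 4: φ1=0.8990016, φ2=0.8603409, Δφ=-0.0386608, Δλ=-2.1464094 rad; a=sin²(Δφ/2)+cosφ1·cosφ2·sin²(Δλ/2)=0.3138076740; c=2·atan2(√a, √(1-a))=1.189219176; dist=6371·c=7576.515 ≈ 7576.5 km; running total=30694.1 km
Leg 4 bearing: y=sinΔλ·cosφ2=-0.54708615, x=cosφ1·sinφ2-sinφ1·cosφ2·cosΔλ=0.74968421; θ=atan2(y, x)=-36.1203° <0 so +360° → 323.8797° ≈ 323.9°
Leg 5: φ1=0.8603409, φ2=-0.5906753, Δφ=-1.4510161, Δλ=4.7886093 rad; a=sin²(Δφ/2)+cosφ1·cosφ2·sin²(Δλ/2)=0.6904681108; c=2·atan2(√a, √(1-a))=1.961604980; dist=6371·c=12497.385 ≈ 12497.4 km; running total=43191.5 km
Leg 5 bearing: y=sinΔλ·cosφ2=-0.82815337, x=cosφ1·sinφ2-sinφ1·cosφ2·cosΔλ=-0.41115641; θ=atan2(y, x)=-116.4032° <0 so +360° → 243.5968° ≈ 243.6°
Leg 6: φ1=-0.5906753, φ2=0.5940682, Δφ=1.1847435, Δλ=-4.7036885 rad; a=sin²(Δφ/2)+cosφ1·cosφ2·sin²(Δλ/2)=0.6588589530; c=2·atan2(√a, √(1-a))=1.894118039; dist=6371·c=12067.426 ≈ 12067.4 km; running total=55258.9 km
Leg 6 bearing: y=sinΔλ·cosφ2=0.82863906, x=cosφ1·sinφ2-sinφ1·cosφ2·cosΔλ=0.46088245; θ=atan2(y, x)=60.9175° ≈ 60.9°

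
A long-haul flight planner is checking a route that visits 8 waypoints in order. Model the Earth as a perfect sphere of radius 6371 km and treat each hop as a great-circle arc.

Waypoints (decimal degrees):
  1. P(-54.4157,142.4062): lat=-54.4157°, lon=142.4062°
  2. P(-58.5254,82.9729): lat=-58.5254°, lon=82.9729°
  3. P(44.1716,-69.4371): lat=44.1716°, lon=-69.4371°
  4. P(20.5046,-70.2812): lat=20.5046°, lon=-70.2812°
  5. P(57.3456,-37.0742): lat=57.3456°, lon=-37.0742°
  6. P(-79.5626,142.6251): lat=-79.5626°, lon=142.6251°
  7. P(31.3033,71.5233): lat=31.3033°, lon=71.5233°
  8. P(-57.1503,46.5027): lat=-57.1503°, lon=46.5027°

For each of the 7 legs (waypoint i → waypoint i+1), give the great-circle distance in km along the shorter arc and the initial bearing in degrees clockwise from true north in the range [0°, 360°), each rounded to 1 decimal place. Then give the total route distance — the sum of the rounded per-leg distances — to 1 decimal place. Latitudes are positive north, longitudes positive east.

Leg 1: dist=3557.5 km, bearing=238.1°
Leg 2: dist=17552.1 km, bearing=241.8°
Leg 3: dist=2632.8 km, bearing=182.0°
Leg 4: dist=4906.9 km, bearing=25.1°
Leg 5: dist=17544.6 km, bearing=179.9°
Leg 6: dist=13058.9 km, bearing=294.4°
Leg 7: dist=10112.7 km, bearing=193.3°
Total: 69365.5 km

Leg 1: φ1=-0.9497331, φ2=-1.0214609, Δφ=-0.0717278, Δλ=-1.0373068 rad; a=sin²(Δφ/2)+cosφ1·cosφ2·sin²(Δλ/2)=0.0759436876; c=2·atan2(√a, √(1-a))=0.558383578; dist=6371·c=3557.462 ≈ 3557.5 km; running total=3557.5 km
Leg 1 bearing: y=sinΔλ·cosφ2=-0.44956547, x=cosφ1·sinφ2-sinφ1·cosφ2·cosΔλ=-0.28034953; θ=atan2(y, x)=-121.9477° <0 so +360° → 238.0523° ≈ 238.1°
Leg 2: φ1=-1.0214609, φ2=0.7709399, Δφ=1.7924008, Δλ=-2.6600563 rad; a=sin²(Δφ/2)+cosφ1·cosφ2·sin²(Δλ/2)=0.9630987805; c=2·atan2(√a, √(1-a))=2.754995860; dist=6371·c=17552.079 ≈ 17552.1 km; running total=21109.6 km
Leg 2 bearing: y=sinΔλ·cosφ2=-0.33219096, x=cosφ1·sinφ2-sinφ1·cosφ2·cosΔλ=-0.17834586; θ=atan2(y, x)=-118.2304° <0 so +360° → 241.7696° ≈ 241.8°
Leg 3: φ1=0.7709399, φ2=0.3578728, Δφ=-0.4130671, Δλ=-0.0147323 rad; a=sin²(Δφ/2)+cosφ1·cosφ2·sin²(Δλ/2)=0.0420894788; c=2·atan2(√a, √(1-a))=0.413248652; dist=6371·c=2632.807 ≈ 2632.8 km; running total=23742.4 km
Leg 3 bearing: y=sinΔλ·cosφ2=-0.01379844, x=cosφ1·sinφ2-sinφ1·cosφ2·cosΔλ=-0.40134950; θ=atan2(y, x)=-178.0309° <0 so +360° → 181.9691° ≈ 182.0°
Leg 4: φ1=0.3578728, φ2=1.0008695, Δφ=0.6429967, Δλ=0.5795715 rad; a=sin²(Δφ/2)+cosφ1·cosφ2·sin²(Δλ/2)=0.1411141181; c=2·atan2(√a, √(1-a))=0.770199518; dist=6371·c=4906.941 ≈ 4906.9 km; running total=28649.3 km
Leg 4 bearing: y=sinΔλ·cosφ2=0.29550407, x=cosφ1·sinφ2-sinφ1·cosφ2·cosΔλ=0.63046097; θ=atan2(y, x)=25.1130° ≈ 25.1°
Leg 5: φ1=1.0008695, φ2=-1.3886293, Δφ=-2.3894989, Δλ=3.1363444 rad; a=sin²(Δφ/2)+cosφ1·cosφ2·sin²(Δλ/2)=0.9628785451; c=2·atan2(√a, √(1-a))=2.753829293; dist=6371·c=17544.646 ≈ 17544.6 km; running total=46193.9 km
Leg 5 bearing: y=sinΔλ·cosφ2=0.00095077, x=cosφ1·sinφ2-sinφ1·cosφ2·cosΔλ=-0.37811758; θ=atan2(y, x)=179.8559° ≈ 179.9°
Leg 6: φ1=-1.3886293, φ2=0.5463457, Δφ=1.9349750, Δλ=-1.2409605 rad; a=sin²(Δφ/2)+cosφ1·cosφ2·sin²(Δλ/2)=0.7304184478; c=2·atan2(√a, √(1-a))=2.049734292; dist=6371·c=13058.857 ≈ 13058.9 km; running total=59252.8 km
Leg 6 bearing: y=sinΔλ·cosφ2=-0.80837137, x=cosφ1·sinφ2-sinφ1·cosφ2·cosΔλ=0.36628552; θ=atan2(y, x)=-65.6240° <0 so +360° → 294.3760° ≈ 294.4°
Leg 7: φ1=0.5463457, φ2=-0.9974609, Δφ=-1.5438066, Δλ=-0.4366919 rad; a=sin²(Δφ/2)+cosφ1·cosφ2·sin²(Δλ/2)=0.5082539289; c=2·atan2(√a, √(1-a))=1.587304934; dist=6371·c=10112.720 ≈ 10112.7 km; running total=69365.5 km
Leg 7 bearing: y=sinΔλ·cosφ2=-0.22942058, x=cosφ1·sinφ2-sinφ1·cosφ2·cosΔλ=-0.97318739; θ=atan2(y, x)=-166.7352° <0 so +360° → 193.2648° ≈ 193.3°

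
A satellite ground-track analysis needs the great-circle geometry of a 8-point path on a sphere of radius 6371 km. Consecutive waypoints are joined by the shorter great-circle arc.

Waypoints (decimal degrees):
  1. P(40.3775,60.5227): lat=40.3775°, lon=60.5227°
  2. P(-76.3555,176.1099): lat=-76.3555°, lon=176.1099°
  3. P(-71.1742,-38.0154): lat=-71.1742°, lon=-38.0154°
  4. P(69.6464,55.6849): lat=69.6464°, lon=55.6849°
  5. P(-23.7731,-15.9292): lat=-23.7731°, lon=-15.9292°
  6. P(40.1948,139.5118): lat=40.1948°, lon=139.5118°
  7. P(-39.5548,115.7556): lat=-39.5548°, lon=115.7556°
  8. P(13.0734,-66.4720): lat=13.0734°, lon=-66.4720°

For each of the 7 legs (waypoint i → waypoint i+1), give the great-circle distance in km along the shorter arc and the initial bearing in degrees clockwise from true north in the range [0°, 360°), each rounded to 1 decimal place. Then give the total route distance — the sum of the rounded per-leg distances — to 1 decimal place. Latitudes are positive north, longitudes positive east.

Leg 1: φ1=0.7047203, φ2=-1.3326549, Δφ=-2.0373752, Δλ=2.0173772 rad; a=sin²(Δφ/2)+cosφ1·cosφ2·sin²(Δλ/2)=0.8535748145; c=2·atan2(√a, √(1-a))=2.356255088; dist=6371·c=15011.701 ≈ 15011.7 km; running total=15011.7 km
Leg 1 bearing: y=sinΔλ·cosφ2=0.21276230, x=cosφ1·sinφ2-sinφ1·cosφ2·cosΔλ=-0.67429341; θ=atan2(y, x)=162.4878° ≈ 162.5°
Leg 2: φ1=-1.3326549, φ2=-1.2422241, Δφ=0.0904307, Δλ=-3.7371915 rad; a=sin²(Δφ/2)+cosφ1·cosφ2·sin²(Δλ/2)=0.0716114513; c=2·atan2(√a, √(1-a))=0.541809211; dist=6371·c=3451.866 ≈ 3451.9 km; running total=18463.6 km
Leg 2 bearing: y=sinΔλ·cosφ2=0.18103165, x=cosφ1·sinφ2-sinφ1·cosφ2·cosΔλ=-0.48286701; θ=atan2(y, x)=159.4485° ≈ 159.4°
Leg 3: φ1=-1.2422241, φ2=1.2155590, Δφ=2.4577831, Δλ=1.6353787 rad; a=sin²(Δφ/2)+cosφ1·cosφ2·sin²(Δλ/2)=0.9473257765; c=2·atan2(√a, √(1-a))=2.678446985; dist=6371·c=17064.386 ≈ 17064.4 km; running total=35528.0 km
Leg 3 bearing: y=sinΔλ·cosφ2=0.34708780, x=cosφ1·sinφ2-sinφ1·cosφ2·cosΔλ=0.28129817; θ=atan2(y, x)=50.9769° ≈ 51.0°
Leg 4: φ1=1.2155590, φ2=-0.4149189, Δφ=-1.6304779, Δλ=-1.2499018 rad; a=sin²(Δφ/2)+cosφ1·cosφ2·sin²(Δλ/2)=0.6387748912; c=2·atan2(√a, √(1-a))=1.852039072; dist=6371·c=11799.341 ≈ 11799.3 km; running total=47327.3 km
Leg 4 bearing: y=sinΔλ·cosφ2=-0.86843402, x=cosφ1·sinφ2-sinφ1·cosφ2·cosΔλ=-0.41083874; θ=atan2(y, x)=-115.3179° <0 so +360° → 244.6821° ≈ 244.7°
Leg 5: φ1=-0.4149189, φ2=0.7015316, Δφ=1.1164505, Δλ=2.7129572 rad; a=sin²(Δφ/2)+cosφ1·cosφ2·sin²(Δλ/2)=0.9479836901; c=2·atan2(√a, √(1-a))=2.681400963; dist=6371·c=17083.206 ≈ 17083.2 km; running total=64410.5 km
Leg 5 bearing: y=sinΔλ·cosφ2=0.31748093, x=cosφ1·sinφ2-sinφ1·cosφ2·cosΔλ=0.31056129; θ=atan2(y, x)=45.6312° ≈ 45.6°
Leg 6: φ1=0.7015316, φ2=-0.6903615, Δφ=-1.3918931, Δλ=-0.4146239 rad; a=sin²(Δφ/2)+cosφ1·cosφ2·sin²(Δλ/2)=0.4359760262; c=2·atan2(√a, √(1-a))=1.442395854; dist=6371·c=9189.504 ≈ 9189.5 km; running total=73600.0 km
Leg 6 bearing: y=sinΔλ·cosφ2=-0.31060045, x=cosφ1·sinφ2-sinφ1·cosφ2·cosΔλ=-0.94187636; θ=atan2(y, x)=-161.7491° <0 so +360° → 198.2509° ≈ 198.3°
Leg 7: φ1=-0.6903615, φ2=0.2281739, Δφ=0.9185354, Δλ=-3.1804716 rad; a=sin²(Δφ/2)+cosφ1·cosφ2·sin²(Δλ/2)=0.9472558079; c=2·atan2(√a, √(1-a))=2.678133860; dist=6371·c=17062.391 ≈ 17062.4 km; running total=90662.4 km
Leg 7 bearing: y=sinΔλ·cosφ2=0.03786171, x=cosφ1·sinφ2-sinφ1·cosφ2·cosΔλ=-0.44543850; θ=atan2(y, x)=175.1416° ≈ 175.1°

Leg 1: dist=15011.7 km, bearing=162.5°
Leg 2: dist=3451.9 km, bearing=159.4°
Leg 3: dist=17064.4 km, bearing=51.0°
Leg 4: dist=11799.3 km, bearing=244.7°
Leg 5: dist=17083.2 km, bearing=45.6°
Leg 6: dist=9189.5 km, bearing=198.3°
Leg 7: dist=17062.4 km, bearing=175.1°
Total: 90662.4 km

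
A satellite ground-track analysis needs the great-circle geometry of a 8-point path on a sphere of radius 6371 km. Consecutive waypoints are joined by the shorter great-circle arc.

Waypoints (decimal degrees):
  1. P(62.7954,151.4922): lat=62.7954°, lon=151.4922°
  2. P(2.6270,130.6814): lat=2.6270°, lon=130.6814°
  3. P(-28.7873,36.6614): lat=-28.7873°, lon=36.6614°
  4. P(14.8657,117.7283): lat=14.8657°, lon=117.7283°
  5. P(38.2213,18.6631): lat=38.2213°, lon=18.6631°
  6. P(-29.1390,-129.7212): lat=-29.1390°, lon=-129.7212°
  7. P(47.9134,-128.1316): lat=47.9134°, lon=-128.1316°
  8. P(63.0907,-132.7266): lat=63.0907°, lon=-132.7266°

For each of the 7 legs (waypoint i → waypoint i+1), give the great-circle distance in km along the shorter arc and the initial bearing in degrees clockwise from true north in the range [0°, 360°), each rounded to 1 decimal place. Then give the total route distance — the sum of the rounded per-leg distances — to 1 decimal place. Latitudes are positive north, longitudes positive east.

Leg 1: φ1=1.0959865, φ2=0.0458498, Δφ=-1.0501367, Δλ=-0.3632170 rad; a=sin²(Δφ/2)+cosφ1·cosφ2·sin²(Δλ/2)=0.2661712434; c=2·atan2(√a, √(1-a))=1.084157555; dist=6371·c=6907.168 ≈ 6907.2 km; running total=6907.2 km
Leg 1 bearing: y=sinΔλ·cosφ2=-0.35490979, x=cosφ1·sinφ2-sinφ1·cosφ2·cosΔλ=-0.80952794; θ=atan2(y, x)=-156.3266° <0 so +360° → 203.6734° ≈ 203.7°
Leg 2: φ1=0.0458498, φ2=-0.5024332, Δφ=-0.5482830, Δλ=-1.6409586 rad; a=sin²(Δφ/2)+cosφ1·cosφ2·sin²(Δλ/2)=0.5417238935; c=2·atan2(√a, √(1-a))=1.654341267; dist=6371·c=10539.808 ≈ 10539.8 km; running total=17447.0 km
Leg 2 bearing: y=sinΔλ·cosφ2=-0.87425715, x=cosφ1·sinφ2-sinφ1·cosφ2·cosΔλ=-0.47823729; θ=atan2(y, x)=-118.6796° <0 so +360° → 241.3204° ≈ 241.3°
Leg 3: φ1=-0.5024332, φ2=0.2594554, Δφ=0.7618886, Δλ=1.4148843 rad; a=sin²(Δφ/2)+cosφ1·cosφ2·sin²(Δλ/2)=0.4960053122; c=2·atan2(√a, √(1-a))=1.562806866; dist=6371·c=9956.643 ≈ 9956.6 km; running total=27403.6 km
Leg 3 bearing: y=sinΔλ·cosφ2=0.95480614, x=cosφ1·sinφ2-sinφ1·cosφ2·cosΔλ=0.29712185; θ=atan2(y, x)=72.7146° ≈ 72.7°
Leg 4: φ1=0.2594554, φ2=0.6670875, Δφ=0.4076321, Δλ=-1.7290139 rad; a=sin²(Δφ/2)+cosφ1·cosφ2·sin²(Δλ/2)=0.4804544088; c=2·atan2(√a, √(1-a))=1.531695182; dist=6371·c=9758.430 ≈ 9758.4 km; running total=37162.0 km
Leg 4 bearing: y=sinΔλ·cosφ2=-0.77581422, x=cosφ1·sinφ2-sinφ1·cosφ2·cosΔλ=0.62974930; θ=atan2(y, x)=-50.9328° <0 so +360° → 309.0672° ≈ 309.1°
Leg 5: φ1=0.6670875, φ2=-0.5085715, Δφ=-1.1756590, Δλ=-2.5897946 rad; a=sin²(Δφ/2)+cosφ1·cosφ2·sin²(Δλ/2)=0.9428096381; c=2·atan2(√a, √(1-a))=2.658622110; dist=6371·c=16938.081 ≈ 16938.1 km; running total=54100.1 km
Leg 5 bearing: y=sinΔλ·cosφ2=-0.45787460, x=cosφ1·sinφ2-sinφ1·cosφ2·cosΔλ=0.07764889; θ=atan2(y, x)=-80.3750° <0 so +360° → 279.6250° ≈ 279.6°
Leg 6: φ1=-0.5085715, φ2=0.8362466, Δφ=1.3448181, Δλ=0.0277438 rad; a=sin²(Δφ/2)+cosφ1·cosφ2·sin²(Δλ/2)=0.3880827219; c=2·atan2(√a, √(1-a))=1.345049239; dist=6371·c=8569.309 ≈ 8569.3 km; running total=62669.4 km
Leg 6 bearing: y=sinΔλ·cosφ2=0.01859295, x=cosφ1·sinφ2-sinφ1·cosφ2·cosΔλ=0.97444979; θ=atan2(y, x)=1.0931° ≈ 1.1°
Leg 7: φ1=0.8362466, φ2=1.1011404, Δφ=0.2648939, Δλ=-0.0801979 rad; a=sin²(Δφ/2)+cosφ1·cosφ2·sin²(Δλ/2)=0.0179273433; c=2·atan2(√a, √(1-a))=0.268592699; dist=6371·c=1711.204 ≈ 1711.2 km; running total=64380.6 km
Leg 7 bearing: y=sinΔλ·cosφ2=-0.03625702, x=cosφ1·sinφ2-sinφ1·cosφ2·cosΔλ=0.26288637; θ=atan2(y, x)=-7.8526° <0 so +360° → 352.1474° ≈ 352.1°

Leg 1: dist=6907.2 km, bearing=203.7°
Leg 2: dist=10539.8 km, bearing=241.3°
Leg 3: dist=9956.6 km, bearing=72.7°
Leg 4: dist=9758.4 km, bearing=309.1°
Leg 5: dist=16938.1 km, bearing=279.6°
Leg 6: dist=8569.3 km, bearing=1.1°
Leg 7: dist=1711.2 km, bearing=352.1°
Total: 64380.6 km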